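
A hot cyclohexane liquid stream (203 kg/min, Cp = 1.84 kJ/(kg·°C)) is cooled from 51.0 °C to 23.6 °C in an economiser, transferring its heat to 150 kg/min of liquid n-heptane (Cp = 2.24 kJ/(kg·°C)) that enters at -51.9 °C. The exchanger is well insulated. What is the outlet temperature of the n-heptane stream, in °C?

T_c,out = -21.4 °C

Heat released by hot stream: Q = 203 × 1.84 × (51.0 − 23.6) = 10234 kJ/min
Energy balance on cold side (adiabatic exchanger): Q = ṁ_c·Cp_c·(T_c,out − T_c,in)
T_c,out = -51.9 + 10234/(150 × 2.24) = -21.44 °C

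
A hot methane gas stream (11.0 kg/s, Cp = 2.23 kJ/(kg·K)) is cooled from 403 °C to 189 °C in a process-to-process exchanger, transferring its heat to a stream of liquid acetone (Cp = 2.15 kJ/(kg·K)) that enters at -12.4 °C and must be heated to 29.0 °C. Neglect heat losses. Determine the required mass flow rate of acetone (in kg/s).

ṁ_c = 59.0 kg/s

Heat released by hot stream: Q = 11.0 × 2.23 × (403 − 189) = 5249.4 kJ/s
Energy balance on cold side (adiabatic exchanger): Q = ṁ_c·Cp_c·(T_c,out − T_c,in)
ṁ_c = 5249.4 / [2.15 × (29.0 − -12.4)] = 58.976 kg/s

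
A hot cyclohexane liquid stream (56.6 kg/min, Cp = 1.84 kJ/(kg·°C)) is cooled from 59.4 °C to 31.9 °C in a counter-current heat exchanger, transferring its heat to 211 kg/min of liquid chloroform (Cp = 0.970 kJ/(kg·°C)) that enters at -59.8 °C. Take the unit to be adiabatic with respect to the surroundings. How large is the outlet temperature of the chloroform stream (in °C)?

Heat released by hot stream: Q = 56.6 × 1.84 × (59.4 − 31.9) = 2864 kJ/min
Energy balance on cold side (adiabatic exchanger): Q = ṁ_c·Cp_c·(T_c,out − T_c,in)
T_c,out = -59.8 + 2864/(211 × 0.970) = -45.807 °C

T_c,out = -45.8 °C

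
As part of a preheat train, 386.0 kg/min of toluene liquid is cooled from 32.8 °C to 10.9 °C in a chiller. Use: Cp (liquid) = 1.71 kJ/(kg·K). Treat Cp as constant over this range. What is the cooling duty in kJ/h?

Q_c = 867000 kJ/h

Q = ṁ·Cp·ΔT = 386.0 × 1.71 × (10.9 − 32.8) = -14455 kJ/min
Converting: 14455 / 60 s = 240.92 kW
Cooling duty = 867320 kJ/h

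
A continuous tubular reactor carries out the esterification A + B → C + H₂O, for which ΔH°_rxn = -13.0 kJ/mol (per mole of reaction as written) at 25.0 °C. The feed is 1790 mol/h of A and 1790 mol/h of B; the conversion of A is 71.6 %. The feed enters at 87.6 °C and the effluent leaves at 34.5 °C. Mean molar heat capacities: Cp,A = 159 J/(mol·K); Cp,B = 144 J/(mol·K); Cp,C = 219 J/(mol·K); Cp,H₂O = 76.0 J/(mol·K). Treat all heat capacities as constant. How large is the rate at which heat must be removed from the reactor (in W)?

Q_out = 12700 W

Extent of reaction ξ = 0.716 × 1790 = 1281.6 mol/h
Reaction term: ξ·ΔH°_rxn = 1281.6 × -13.0 = -16661 kJ/h
Sensible, feed 87.6→25 °C: -33952 kJ/h
Outlet flows (mol/h): A 508.36, B 508.36, C 1281.6, H₂O 1281.6
Sensible, products 25→34.5 °C: 5055.1 kJ/h
Q = ΔH = -45559 kJ/h = -12.655 kW
Heat removed = 12655 W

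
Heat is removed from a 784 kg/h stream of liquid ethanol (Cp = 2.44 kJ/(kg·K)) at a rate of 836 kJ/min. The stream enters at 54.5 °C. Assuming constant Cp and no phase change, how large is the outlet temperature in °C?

T_out = 28.3 °C

Q = 836 kJ/min = 50160 kJ/h
ΔT = Q/(ṁ·Cp) = 50160/(784×2.44) = 26.221 K
T_out = 54.5 − 26.221 = 28.279 °C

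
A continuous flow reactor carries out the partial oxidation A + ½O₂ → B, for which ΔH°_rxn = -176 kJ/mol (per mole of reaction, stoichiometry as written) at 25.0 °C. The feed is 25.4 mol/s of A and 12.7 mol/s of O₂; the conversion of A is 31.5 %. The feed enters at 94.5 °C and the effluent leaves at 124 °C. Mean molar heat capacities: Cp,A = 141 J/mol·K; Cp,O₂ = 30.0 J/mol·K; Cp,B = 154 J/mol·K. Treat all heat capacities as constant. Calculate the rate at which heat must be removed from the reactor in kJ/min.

Extent of reaction ξ = 0.315 × 25.4 = 8.001 mol/s
Reaction term: ξ·ΔH°_rxn = 8.001 × -176 = -1408.2 kJ/s
Sensible, feed 94.5→25 °C: -275.39 kJ/s
Outlet flows (mol/s): A 17.399, O₂ 8.6995, B 8.001
Sensible, products 25→124 °C: 390.69 kJ/s
Q = ΔH = -1292.9 kJ/s = -1292.9 kW
Heat removed = 77572 kJ/min

Q_out = 77600 kJ/min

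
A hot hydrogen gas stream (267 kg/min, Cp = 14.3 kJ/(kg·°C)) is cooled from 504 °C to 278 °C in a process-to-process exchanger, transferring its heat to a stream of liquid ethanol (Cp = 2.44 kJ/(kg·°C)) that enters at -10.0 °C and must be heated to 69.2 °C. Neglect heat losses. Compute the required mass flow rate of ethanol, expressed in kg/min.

ṁ_c = 4470 kg/min

Heat released by hot stream: Q = 267 × 14.3 × (504 − 278) = 862890 kJ/min
Energy balance on cold side (adiabatic exchanger): Q = ṁ_c·Cp_c·(T_c,out − T_c,in)
ṁ_c = 862890 / [2.44 × (69.2 − -10.0)] = 4465.2 kg/min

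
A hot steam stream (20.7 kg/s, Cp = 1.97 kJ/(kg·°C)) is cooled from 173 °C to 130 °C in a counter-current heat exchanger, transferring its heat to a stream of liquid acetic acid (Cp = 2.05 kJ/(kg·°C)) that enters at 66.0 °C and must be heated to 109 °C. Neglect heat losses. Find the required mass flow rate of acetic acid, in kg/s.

ṁ_c = 19.9 kg/s

Heat released by hot stream: Q = 20.7 × 1.97 × (173 − 130) = 1753.5 kJ/s
Energy balance on cold side (adiabatic exchanger): Q = ṁ_c·Cp_c·(T_c,out − T_c,in)
ṁ_c = 1753.5 / [2.05 × (109 − 66.0)] = 19.892 kg/s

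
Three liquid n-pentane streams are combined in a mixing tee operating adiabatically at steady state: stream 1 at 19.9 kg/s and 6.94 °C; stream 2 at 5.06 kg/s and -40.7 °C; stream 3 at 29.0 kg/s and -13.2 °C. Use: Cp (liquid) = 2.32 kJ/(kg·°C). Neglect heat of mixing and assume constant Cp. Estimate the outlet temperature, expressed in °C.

Adiabatic, steady state ⇒ Σ ṁᵢCp,ᵢ(T_out − Tᵢ) = 0
T_out = Σ ṁᵢCp,ᵢTᵢ / Σ ṁᵢCp,ᵢ
      = -1045.5 / 125.19 = -8.3513 °C

T_out = -8.35 °C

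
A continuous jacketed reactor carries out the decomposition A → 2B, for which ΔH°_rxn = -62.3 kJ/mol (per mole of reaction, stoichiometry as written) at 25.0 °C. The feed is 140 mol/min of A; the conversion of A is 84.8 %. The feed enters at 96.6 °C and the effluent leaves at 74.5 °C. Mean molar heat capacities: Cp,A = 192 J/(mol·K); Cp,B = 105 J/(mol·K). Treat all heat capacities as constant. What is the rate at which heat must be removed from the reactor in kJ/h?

Extent of reaction ξ = 0.848 × 140 = 118.72 mol/min
Reaction term: ξ·ΔH°_rxn = 118.72 × -62.3 = -7396.3 kJ/min
Sensible, feed 96.6→25 °C: -1924.6 kJ/min
Outlet flows (mol/min): A 21.28, B 237.44
Sensible, products 25→74.5 °C: 1436.3 kJ/min
Q = ΔH = -7884.5 kJ/min = -131.41 kW
Heat removed = 473070 kJ/h

Q_out = 473000 kJ/h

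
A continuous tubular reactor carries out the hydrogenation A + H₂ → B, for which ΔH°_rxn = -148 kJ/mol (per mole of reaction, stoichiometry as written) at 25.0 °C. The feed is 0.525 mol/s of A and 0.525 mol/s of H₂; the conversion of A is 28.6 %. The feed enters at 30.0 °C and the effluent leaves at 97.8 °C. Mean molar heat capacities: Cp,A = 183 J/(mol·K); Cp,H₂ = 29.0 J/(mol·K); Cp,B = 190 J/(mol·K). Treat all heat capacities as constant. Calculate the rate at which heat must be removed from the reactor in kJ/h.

Extent of reaction ξ = 0.286 × 0.525 = 0.15015 mol/s
Reaction term: ξ·ΔH°_rxn = 0.15015 × -148 = -22.222 kJ/s
Sensible, feed 30.0→25 °C: -0.5565 kJ/s
Outlet flows (mol/s): A 0.37485, H₂ 0.37485, B 0.15015
Sensible, products 25→97.8 °C: 7.8622 kJ/s
Q = ΔH = -14.917 kJ/s = -14.917 kW
Heat removed = 53700 kJ/h

Q_out = 53700 kJ/h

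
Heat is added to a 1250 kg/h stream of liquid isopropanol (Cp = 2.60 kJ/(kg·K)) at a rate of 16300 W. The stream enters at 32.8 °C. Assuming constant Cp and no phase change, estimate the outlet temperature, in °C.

T_out = 50.9 °C

Q = 16300 W = 58680 kJ/h
ΔT = Q/(ṁ·Cp) = 58680/(1250×2.60) = 18.055 K
T_out = 32.8 + 18.055 = 50.855 °C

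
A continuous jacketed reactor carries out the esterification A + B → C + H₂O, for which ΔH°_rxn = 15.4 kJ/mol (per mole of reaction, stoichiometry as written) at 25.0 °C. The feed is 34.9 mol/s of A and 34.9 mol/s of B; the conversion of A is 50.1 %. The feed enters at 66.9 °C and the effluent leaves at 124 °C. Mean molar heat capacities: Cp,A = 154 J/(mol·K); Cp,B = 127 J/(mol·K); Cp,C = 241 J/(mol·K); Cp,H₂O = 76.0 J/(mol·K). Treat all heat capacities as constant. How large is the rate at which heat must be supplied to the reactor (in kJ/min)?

Extent of reaction ξ = 0.501 × 34.9 = 17.485 mol/s
Reaction term: ξ·ΔH°_rxn = 17.485 × 15.4 = 269.27 kJ/s
Sensible, feed 66.9→25 °C: -410.91 kJ/s
Outlet flows (mol/s): A 17.415, B 17.415, C 17.485, H₂O 17.485
Sensible, products 25→124 °C: 1033.2 kJ/s
Q = ΔH = 891.56 kJ/s = 891.56 kW
Heat supplied = 53493 kJ/min

Q_in = 53500 kJ/min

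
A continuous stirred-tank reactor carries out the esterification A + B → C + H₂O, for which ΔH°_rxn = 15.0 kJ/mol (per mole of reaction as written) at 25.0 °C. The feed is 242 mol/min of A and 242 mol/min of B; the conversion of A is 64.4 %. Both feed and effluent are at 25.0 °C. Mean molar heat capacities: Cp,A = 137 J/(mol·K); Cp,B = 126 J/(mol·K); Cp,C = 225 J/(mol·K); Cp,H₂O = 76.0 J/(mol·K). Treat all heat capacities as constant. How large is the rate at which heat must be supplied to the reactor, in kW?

Q_in = 39.0 kW

Extent of reaction ξ = 0.644 × 242 = 155.85 mol/min
Reaction term: ξ·ΔH°_rxn = 155.85 × 15.0 = 2337.7 kJ/min
Q = ΔH = 2337.7 kJ/min = 38.962 kW
Heat supplied = 38.962 kW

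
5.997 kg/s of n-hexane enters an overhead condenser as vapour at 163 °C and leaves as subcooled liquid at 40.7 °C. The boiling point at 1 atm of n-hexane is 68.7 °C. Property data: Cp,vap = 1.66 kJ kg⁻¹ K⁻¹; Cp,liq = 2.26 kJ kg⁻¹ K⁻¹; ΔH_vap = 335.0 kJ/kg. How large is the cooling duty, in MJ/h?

vapour 163→68.7 °C: -156.54 kJ/kg
condensation at 68.7 °C: -335 kJ/kg
liquid 68.7→40.7 °C: -63.28 kJ/kg
Δh = -156.54 + -335 + -63.28 = -554.82 kJ/kg
Q = ṁ·Δh = 5.997 kg/s × -554.82 kJ/kg = -3327.2 kJ/s
|Q| = 3327.2 kW = 11978 MJ/h

Q_c = 12000 MJ/h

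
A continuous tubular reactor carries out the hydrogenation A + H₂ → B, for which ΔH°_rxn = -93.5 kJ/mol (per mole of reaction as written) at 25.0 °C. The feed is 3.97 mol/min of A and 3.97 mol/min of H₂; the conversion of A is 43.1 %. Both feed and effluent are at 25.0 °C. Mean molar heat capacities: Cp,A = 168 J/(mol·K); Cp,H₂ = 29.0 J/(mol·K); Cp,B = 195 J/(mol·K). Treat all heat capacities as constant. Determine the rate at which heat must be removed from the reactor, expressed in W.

Extent of reaction ξ = 0.431 × 3.97 = 1.7111 mol/min
Reaction term: ξ·ΔH°_rxn = 1.7111 × -93.5 = -159.99 kJ/min
Q = ΔH = -159.99 kJ/min = -2.6664 kW
Heat removed = 2666.4 W

Q_out = 2670 W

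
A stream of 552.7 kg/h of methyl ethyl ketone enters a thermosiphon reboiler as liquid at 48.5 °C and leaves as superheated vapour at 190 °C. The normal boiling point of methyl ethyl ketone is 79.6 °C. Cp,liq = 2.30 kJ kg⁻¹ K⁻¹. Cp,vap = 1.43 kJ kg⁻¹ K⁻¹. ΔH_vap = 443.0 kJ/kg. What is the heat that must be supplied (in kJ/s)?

liquid 48.5→79.6 °C: 71.53 kJ/kg
vaporisation at 79.6 °C: 443 kJ/kg
vapour 79.6→190 °C: 157.87 kJ/kg
Δh = 71.53 + 443 + 157.87 = 672.4 kJ/kg
Q = ṁ·Δh = 552.7 kg/h × 672.4 kJ/kg = 371640 kJ/h
|Q| = 103.23 kW

Q = 103 kJ/s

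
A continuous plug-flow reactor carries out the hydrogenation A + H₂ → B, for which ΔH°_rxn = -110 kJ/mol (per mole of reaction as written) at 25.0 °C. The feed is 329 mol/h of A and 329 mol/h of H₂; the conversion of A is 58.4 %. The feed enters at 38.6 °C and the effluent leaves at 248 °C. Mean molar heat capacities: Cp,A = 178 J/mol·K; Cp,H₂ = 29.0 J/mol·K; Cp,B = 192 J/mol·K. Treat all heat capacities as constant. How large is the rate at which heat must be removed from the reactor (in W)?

Q_out = 2090 W

Extent of reaction ξ = 0.584 × 329 = 192.14 mol/h
Reaction term: ξ·ΔH°_rxn = 192.14 × -110 = -21135 kJ/h
Sensible, feed 38.6→25 °C: -926.2 kJ/h
Outlet flows (mol/h): A 136.86, H₂ 136.86, B 192.14
Sensible, products 25→248 °C: 14544 kJ/h
Q = ΔH = -7516.9 kJ/h = -2.088 kW
Heat removed = 2088 W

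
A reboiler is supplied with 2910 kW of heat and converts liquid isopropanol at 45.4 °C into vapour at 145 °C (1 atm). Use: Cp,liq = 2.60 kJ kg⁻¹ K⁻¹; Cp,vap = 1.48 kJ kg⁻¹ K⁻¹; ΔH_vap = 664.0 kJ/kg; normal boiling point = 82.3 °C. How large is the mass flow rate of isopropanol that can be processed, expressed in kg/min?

ṁ = 205 kg/min

Δh = 2.60×(82.3−45.4) + 664.0 + 1.48×(145−82.3) = 852.74 kJ/kg
Q = 2910 kW = 2910 kJ/s = 174600 kJ/min
ṁ = Q/Δh = 174600 / 852.74 = 204.75 kg/min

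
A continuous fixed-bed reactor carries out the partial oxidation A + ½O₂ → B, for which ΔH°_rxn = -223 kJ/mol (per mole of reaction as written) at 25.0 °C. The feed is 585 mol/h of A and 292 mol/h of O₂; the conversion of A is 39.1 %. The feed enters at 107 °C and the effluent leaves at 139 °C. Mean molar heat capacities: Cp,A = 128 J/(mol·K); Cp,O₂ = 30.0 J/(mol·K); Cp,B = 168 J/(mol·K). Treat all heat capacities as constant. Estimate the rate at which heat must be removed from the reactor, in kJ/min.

Extent of reaction ξ = 0.391 × 585 = 228.74 mol/h
Reaction term: ξ·ΔH°_rxn = 228.74 × -223 = -51008 kJ/h
Sensible, feed 107→25 °C: -6858.5 kJ/h
Outlet flows (mol/h): A 356.26, O₂ 177.63, B 228.74
Sensible, products 25→139 °C: 10187 kJ/h
Q = ΔH = -47680 kJ/h = -13.244 kW
Heat removed = 794.66 kJ/min

Q_out = 795 kJ/min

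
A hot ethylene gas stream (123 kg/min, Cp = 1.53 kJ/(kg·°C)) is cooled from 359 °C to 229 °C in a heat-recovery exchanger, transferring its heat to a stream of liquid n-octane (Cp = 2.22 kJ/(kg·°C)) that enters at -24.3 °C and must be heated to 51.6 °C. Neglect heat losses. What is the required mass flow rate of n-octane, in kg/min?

ṁ_c = 145 kg/min

Heat released by hot stream: Q = 123 × 1.53 × (359 − 229) = 24465 kJ/min
Energy balance on cold side (adiabatic exchanger): Q = ṁ_c·Cp_c·(T_c,out − T_c,in)
ṁ_c = 24465 / [2.22 × (51.6 − -24.3)] = 145.19 kg/min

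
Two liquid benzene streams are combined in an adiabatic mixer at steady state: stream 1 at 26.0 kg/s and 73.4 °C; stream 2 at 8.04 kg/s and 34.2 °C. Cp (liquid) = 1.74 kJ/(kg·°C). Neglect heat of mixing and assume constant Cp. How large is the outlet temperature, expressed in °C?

Energy balance with Q = 0: Σ ṁᵢCp,ᵢ(T_out − Tᵢ) = 0
Σ ṁᵢCp,ᵢTᵢ = 26.0×1.74×73.4 + 8.04×1.74×34.2 = 3799.1
Σ ṁᵢCp,ᵢ = 26.0×1.74 + 8.04×1.74 = 59.23
T_out = 3799.1 / 59.23 = 64.141 °C

T_out = 64.1 °C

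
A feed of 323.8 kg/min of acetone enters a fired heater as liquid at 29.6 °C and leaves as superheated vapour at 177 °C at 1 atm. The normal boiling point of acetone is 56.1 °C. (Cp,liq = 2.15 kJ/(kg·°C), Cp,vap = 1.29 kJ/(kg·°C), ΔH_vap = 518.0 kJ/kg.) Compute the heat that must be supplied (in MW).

liquid 29.6→56.1 °C: 56.975 kJ/kg
vaporisation at 56.1 °C: 518 kJ/kg
vapour 56.1→177 °C: 155.96 kJ/kg
Δh = 56.975 + 518 + 155.96 = 730.94 kJ/kg
Q = ṁ·Δh = 323.8 kg/min × 730.94 kJ/kg = 236680 kJ/min
|Q| = 3944.6 kW = 3.9446 MW

Q = 3.94 MW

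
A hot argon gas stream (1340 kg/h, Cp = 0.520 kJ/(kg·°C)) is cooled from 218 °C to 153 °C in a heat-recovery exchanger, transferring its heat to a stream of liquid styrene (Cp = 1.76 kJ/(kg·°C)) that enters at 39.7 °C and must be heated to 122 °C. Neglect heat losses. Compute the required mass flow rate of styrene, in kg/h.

ṁ_c = 313 kg/h

Heat released by hot stream: Q = 1340 × 0.520 × (218 − 153) = 45292 kJ/h
Energy balance on cold side (adiabatic exchanger): Q = ṁ_c·Cp_c·(T_c,out − T_c,in)
ṁ_c = 45292 / [1.76 × (122 − 39.7)] = 312.69 kg/h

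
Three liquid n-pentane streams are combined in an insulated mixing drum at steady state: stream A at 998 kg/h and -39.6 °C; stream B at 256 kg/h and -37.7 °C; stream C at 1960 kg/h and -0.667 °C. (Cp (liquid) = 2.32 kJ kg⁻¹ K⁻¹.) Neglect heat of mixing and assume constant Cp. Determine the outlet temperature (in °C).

T_out = -15.7 °C

Energy balance with Q = 0: Σ ṁᵢCp,ᵢ(T_out − Tᵢ) = 0
Σ ṁᵢCp,ᵢTᵢ = 998×2.32×-39.6 + 256×2.32×-37.7 + 1960×2.32×-0.667 = -117110
Σ ṁᵢCp,ᵢ = 998×2.32 + 256×2.32 + 1960×2.32 = 7456.5
T_out = -117110 / 7456.5 = -15.706 °C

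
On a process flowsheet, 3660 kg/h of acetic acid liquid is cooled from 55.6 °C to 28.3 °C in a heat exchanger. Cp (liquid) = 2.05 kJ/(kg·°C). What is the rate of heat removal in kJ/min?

Q_c = 3410 kJ/min

Q = ṁ·Cp·ΔT = 3660 × 2.05 × (28.3 − 55.6) = -204830 kJ/h
Converting: 204830 / 3600 s = 56.898 kW
Cooling duty = 3413.9 kJ/min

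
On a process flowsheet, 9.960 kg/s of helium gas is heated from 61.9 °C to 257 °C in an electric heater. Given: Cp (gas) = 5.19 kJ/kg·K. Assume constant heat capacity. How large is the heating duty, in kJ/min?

Q = 605000 kJ/min

Q = ṁ·Cp·ΔT = 9.960 × 5.19 × (257 − 61.9) = 10085 kJ/s
Heating duty = 605110 kJ/min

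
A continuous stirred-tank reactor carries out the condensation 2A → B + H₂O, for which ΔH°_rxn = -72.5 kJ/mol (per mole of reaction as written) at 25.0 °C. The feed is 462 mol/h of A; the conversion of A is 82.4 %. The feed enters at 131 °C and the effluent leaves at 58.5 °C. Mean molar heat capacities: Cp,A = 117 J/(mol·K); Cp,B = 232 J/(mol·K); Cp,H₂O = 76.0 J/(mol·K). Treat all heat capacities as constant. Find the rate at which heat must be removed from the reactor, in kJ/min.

Q_out = 287 kJ/min

Extent of reaction ξ = 0.824 × 462 / 2 = 190.34 mol/h
Reaction term: ξ·ΔH°_rxn = 190.34 × -72.5 = -13800 kJ/h
Sensible, feed 131→25 °C: -5729.7 kJ/h
Outlet flows (mol/h): A 81.312, B 190.34, H₂O 190.34
Sensible, products 25→58.5 °C: 2282.7 kJ/h
Q = ΔH = -17247 kJ/h = -4.7908 kW
Heat removed = 287.45 kJ/min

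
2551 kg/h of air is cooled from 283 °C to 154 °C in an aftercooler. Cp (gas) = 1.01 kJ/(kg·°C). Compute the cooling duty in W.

Q = ṁ·Cp·ΔT = 2551 × 1.01 × (154 − 283) = -332370 kJ/h
Converting: 332370 / 3600 s = 92.325 kW
Cooling duty = 92325 W

Q_c = 92300 W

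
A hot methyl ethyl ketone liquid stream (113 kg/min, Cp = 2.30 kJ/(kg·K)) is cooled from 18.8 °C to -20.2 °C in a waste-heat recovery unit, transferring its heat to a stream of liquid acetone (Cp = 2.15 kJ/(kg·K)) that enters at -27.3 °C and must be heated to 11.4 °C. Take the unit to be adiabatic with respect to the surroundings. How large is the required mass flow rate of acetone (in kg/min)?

ṁ_c = 122 kg/min

Heat released by hot stream: Q = 113 × 2.30 × (18.8 − -20.2) = 10136 kJ/min
Energy balance on cold side (adiabatic exchanger): Q = ṁ_c·Cp_c·(T_c,out − T_c,in)
ṁ_c = 10136 / [2.15 × (11.4 − -27.3)] = 121.82 kg/min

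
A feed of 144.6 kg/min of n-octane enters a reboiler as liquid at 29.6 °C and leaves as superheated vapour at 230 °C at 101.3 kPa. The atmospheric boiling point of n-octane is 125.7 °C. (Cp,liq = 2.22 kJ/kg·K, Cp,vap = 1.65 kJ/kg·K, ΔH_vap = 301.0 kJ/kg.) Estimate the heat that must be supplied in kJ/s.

Q = 1650 kJ/s

liquid 29.6→125.7 °C: 213.34 kJ/kg
vaporisation at 125.7 °C: 301 kJ/kg
vapour 125.7→230 °C: 172.09 kJ/kg
Δh = 213.34 + 301 + 172.09 = 686.44 kJ/kg
Q = ṁ·Δh = 144.6 kg/min × 686.44 kJ/kg = 99259 kJ/min
|Q| = 1654.3 kW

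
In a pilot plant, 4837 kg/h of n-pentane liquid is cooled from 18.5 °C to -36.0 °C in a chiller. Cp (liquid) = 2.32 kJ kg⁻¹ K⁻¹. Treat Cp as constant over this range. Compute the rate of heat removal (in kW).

Q = ṁ·Cp·ΔT = 4837 × 2.32 × (-36.0 − 18.5) = -611590 kJ/h
Converting: 611590 / 3600 s = 169.89 kW

Q_c = 170 kW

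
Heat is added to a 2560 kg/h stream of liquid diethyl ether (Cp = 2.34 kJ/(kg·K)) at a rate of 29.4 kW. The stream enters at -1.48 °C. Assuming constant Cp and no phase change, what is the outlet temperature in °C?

Q = 29.4 kW = 105840 kJ/h
ΔT = Q/(ṁ·Cp) = 105840/(2560×2.34) = 17.668 K
T_out = -1.48 + 17.668 = 16.188 °C

T_out = 16.2 °C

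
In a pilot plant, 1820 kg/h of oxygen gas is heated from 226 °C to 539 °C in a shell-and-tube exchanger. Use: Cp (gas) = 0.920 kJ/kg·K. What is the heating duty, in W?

Q = ṁ·Cp·ΔT = 1820 × 0.920 × (539 − 226) = 524090 kJ/h
Converting: 524090 / 3600 s = 145.58 kW
Heating duty = 145580 W

Q = 146000 W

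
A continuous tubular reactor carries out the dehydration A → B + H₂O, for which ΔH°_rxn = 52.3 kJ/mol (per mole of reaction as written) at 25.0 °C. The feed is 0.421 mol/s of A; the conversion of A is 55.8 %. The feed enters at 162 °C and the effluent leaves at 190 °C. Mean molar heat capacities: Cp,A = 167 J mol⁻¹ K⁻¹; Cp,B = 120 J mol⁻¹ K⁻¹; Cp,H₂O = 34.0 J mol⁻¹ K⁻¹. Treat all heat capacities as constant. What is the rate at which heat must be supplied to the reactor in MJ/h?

Q_in = 49.5 MJ/h

Extent of reaction ξ = 0.558 × 0.421 = 0.23492 mol/s
Reaction term: ξ·ΔH°_rxn = 0.23492 × 52.3 = 12.286 kJ/s
Sensible, feed 162→25 °C: -9.6321 kJ/s
Outlet flows (mol/s): A 0.18608, B 0.23492, H₂O 0.23492
Sensible, products 25→190 °C: 11.097 kJ/s
Q = ΔH = 13.751 kJ/s = 13.751 kW
Heat supplied = 49.503 MJ/h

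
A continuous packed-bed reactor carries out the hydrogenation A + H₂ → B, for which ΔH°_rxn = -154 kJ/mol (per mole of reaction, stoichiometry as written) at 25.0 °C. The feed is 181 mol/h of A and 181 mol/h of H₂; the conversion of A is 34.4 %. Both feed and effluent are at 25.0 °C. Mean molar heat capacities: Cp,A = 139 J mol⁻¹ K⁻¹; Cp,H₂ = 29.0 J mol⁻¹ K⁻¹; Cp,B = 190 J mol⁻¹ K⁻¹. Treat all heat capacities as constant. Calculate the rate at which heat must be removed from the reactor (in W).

Extent of reaction ξ = 0.344 × 181 = 62.264 mol/h
Reaction term: ξ·ΔH°_rxn = 62.264 × -154 = -9588.7 kJ/h
Q = ΔH = -9588.7 kJ/h = -2.6635 kW
Heat removed = 2663.5 W

Q_out = 2660 W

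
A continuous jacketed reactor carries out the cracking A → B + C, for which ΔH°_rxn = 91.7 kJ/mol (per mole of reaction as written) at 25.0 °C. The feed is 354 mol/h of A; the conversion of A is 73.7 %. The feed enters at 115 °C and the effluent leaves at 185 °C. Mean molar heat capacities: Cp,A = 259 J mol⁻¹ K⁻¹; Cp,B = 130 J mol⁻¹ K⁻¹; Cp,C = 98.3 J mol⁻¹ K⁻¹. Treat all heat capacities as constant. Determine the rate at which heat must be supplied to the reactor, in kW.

Extent of reaction ξ = 0.737 × 354 = 260.9 mol/h
Reaction term: ξ·ΔH°_rxn = 260.9 × 91.7 = 23924 kJ/h
Sensible, feed 115→25 °C: -8251.7 kJ/h
Outlet flows (mol/h): A 93.102, B 260.9, C 260.9
Sensible, products 25→185 °C: 13388 kJ/h
Q = ΔH = 29061 kJ/h = 8.0725 kW
Heat supplied = 8.0725 kW

Q_in = 8.07 kW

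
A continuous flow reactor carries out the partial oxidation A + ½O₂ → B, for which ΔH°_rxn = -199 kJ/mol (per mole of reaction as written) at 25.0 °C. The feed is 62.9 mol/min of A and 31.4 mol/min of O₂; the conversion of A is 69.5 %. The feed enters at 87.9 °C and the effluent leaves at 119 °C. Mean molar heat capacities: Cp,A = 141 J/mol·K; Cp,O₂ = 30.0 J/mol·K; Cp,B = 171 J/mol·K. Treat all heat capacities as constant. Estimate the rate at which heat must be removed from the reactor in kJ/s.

Q_out = 139 kJ/s

Extent of reaction ξ = 0.695 × 62.9 = 43.715 mol/min
Reaction term: ξ·ΔH°_rxn = 43.715 × -199 = -8699.4 kJ/min
Sensible, feed 87.9→25 °C: -617.11 kJ/min
Outlet flows (mol/min): A 19.184, O₂ 9.5422, B 43.715
Sensible, products 25→119 °C: 983.86 kJ/min
Q = ΔH = -8332.6 kJ/min = -138.88 kW
Heat removed = 138.88 kJ/s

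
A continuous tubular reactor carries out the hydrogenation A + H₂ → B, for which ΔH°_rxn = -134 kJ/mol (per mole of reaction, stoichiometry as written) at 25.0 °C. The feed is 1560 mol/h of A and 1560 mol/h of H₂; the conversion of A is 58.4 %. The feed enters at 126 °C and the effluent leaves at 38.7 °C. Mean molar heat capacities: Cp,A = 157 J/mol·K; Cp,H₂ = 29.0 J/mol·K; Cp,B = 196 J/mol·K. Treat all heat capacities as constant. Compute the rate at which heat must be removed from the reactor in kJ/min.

Extent of reaction ξ = 0.584 × 1560 = 911.04 mol/h
Reaction term: ξ·ΔH°_rxn = 911.04 × -134 = -122080 kJ/h
Sensible, feed 126→25 °C: -29306 kJ/h
Outlet flows (mol/h): A 648.96, H₂ 648.96, B 911.04
Sensible, products 25→38.7 °C: 4100 kJ/h
Q = ΔH = -147290 kJ/h = -40.913 kW
Heat removed = 2454.8 kJ/min

Q_out = 2450 kJ/min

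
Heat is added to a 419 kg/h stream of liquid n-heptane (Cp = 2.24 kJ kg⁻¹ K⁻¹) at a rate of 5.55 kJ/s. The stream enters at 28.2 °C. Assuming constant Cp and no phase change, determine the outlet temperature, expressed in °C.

Q = 5.55 kJ/s = 19980 kJ/h
ΔT = Q/(ṁ·Cp) = 19980/(419×2.24) = 21.288 K
T_out = 28.2 + 21.288 = 49.488 °C

T_out = 49.5 °C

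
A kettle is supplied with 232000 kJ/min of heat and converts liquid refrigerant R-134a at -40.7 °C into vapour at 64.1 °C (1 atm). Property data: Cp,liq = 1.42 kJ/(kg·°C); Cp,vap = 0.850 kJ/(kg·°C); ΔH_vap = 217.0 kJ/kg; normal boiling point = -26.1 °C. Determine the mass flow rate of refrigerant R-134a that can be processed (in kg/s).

ṁ = 12.3 kg/s

Δh = 1.42×(-26.1−-40.7) + 217.0 + 0.850×(64.1−-26.1) = 314.4 kJ/kg
Q = 232000 kJ/min = 3866.7 kJ/s = 3866.7 kJ/s
ṁ = Q/Δh = 3866.7 / 314.4 = 12.298 kg/s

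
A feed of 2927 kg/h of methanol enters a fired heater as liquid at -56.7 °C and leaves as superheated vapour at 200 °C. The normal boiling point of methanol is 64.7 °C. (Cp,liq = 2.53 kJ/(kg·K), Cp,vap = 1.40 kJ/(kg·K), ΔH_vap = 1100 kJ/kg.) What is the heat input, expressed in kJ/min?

liquid -56.7→64.7 °C: 307.14 kJ/kg
vaporisation at 64.7 °C: 1100 kJ/kg
vapour 64.7→200 °C: 189.42 kJ/kg
Δh = 307.14 + 1100 + 189.42 = 1596.6 kJ/kg
Q = ṁ·Δh = 2927 kg/h × 1596.6 kJ/kg = 4.6731e+06 kJ/h
|Q| = 1298.1 kW = 77886 kJ/min

Q = 77900 kJ/min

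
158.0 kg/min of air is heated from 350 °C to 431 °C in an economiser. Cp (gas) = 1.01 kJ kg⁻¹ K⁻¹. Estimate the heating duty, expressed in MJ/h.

Q = 776 MJ/h

Q = ṁ·Cp·ΔT = 158.0 × 1.01 × (431 − 350) = 12926 kJ/min
Converting: 12926 / 60 s = 215.43 kW
Heating duty = 775.56 MJ/h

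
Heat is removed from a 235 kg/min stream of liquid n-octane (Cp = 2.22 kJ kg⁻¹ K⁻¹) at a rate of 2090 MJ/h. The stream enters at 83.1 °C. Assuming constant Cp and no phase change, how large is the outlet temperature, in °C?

Q = 2090 MJ/h = 34833 kJ/min
ΔT = Q/(ṁ·Cp) = 34833/(235×2.22) = 66.769 K
T_out = 83.1 − 66.769 = 16.331 °C

T_out = 16.3 °C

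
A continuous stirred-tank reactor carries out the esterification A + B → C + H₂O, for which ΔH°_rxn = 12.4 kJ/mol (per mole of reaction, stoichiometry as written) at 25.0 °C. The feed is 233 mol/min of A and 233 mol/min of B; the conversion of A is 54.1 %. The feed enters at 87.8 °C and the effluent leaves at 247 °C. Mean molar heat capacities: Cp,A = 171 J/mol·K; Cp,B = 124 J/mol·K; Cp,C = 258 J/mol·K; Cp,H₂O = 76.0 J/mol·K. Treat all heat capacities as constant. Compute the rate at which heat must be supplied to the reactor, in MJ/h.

Extent of reaction ξ = 0.541 × 233 = 126.05 mol/min
Reaction term: ξ·ΔH°_rxn = 126.05 × 12.4 = 1563.1 kJ/min
Sensible, feed 87.8→25 °C: -4316.6 kJ/min
Outlet flows (mol/min): A 106.95, B 106.95, C 126.05, H₂O 126.05
Sensible, products 25→247 °C: 16351 kJ/min
Q = ΔH = 13597 kJ/min = 226.62 kW
Heat supplied = 815.82 MJ/h

Q_in = 816 MJ/h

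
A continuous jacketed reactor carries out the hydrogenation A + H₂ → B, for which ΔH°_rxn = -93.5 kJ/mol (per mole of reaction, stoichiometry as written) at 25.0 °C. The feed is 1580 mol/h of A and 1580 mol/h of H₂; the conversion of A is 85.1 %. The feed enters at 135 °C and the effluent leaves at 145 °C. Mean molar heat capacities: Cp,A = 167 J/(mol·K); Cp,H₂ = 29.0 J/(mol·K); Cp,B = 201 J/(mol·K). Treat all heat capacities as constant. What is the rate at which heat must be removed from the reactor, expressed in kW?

Extent of reaction ξ = 0.851 × 1580 = 1344.6 mol/h
Reaction term: ξ·ΔH°_rxn = 1344.6 × -93.5 = -125720 kJ/h
Sensible, feed 135→25 °C: -34065 kJ/h
Outlet flows (mol/h): A 235.42, H₂ 235.42, B 1344.6
Sensible, products 25→145 °C: 37968 kJ/h
Q = ΔH = -121810 kJ/h = -33.837 kW
Heat removed = 33.837 kW

Q_out = 33.8 kW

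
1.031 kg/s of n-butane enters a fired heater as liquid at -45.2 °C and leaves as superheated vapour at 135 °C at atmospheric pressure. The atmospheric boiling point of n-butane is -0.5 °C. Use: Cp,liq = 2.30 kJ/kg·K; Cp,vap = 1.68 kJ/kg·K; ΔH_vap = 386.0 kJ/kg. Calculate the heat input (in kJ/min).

Q = 44300 kJ/min

liquid -45.2→-0.5 °C: 102.81 kJ/kg
vaporisation at -0.5 °C: 386 kJ/kg
vapour -0.5→135 °C: 227.64 kJ/kg
Δh = 102.81 + 386 + 227.64 = 716.45 kJ/kg
Q = ṁ·Δh = 1.031 kg/s × 716.45 kJ/kg = 738.66 kJ/s
|Q| = 738.66 kW = 44320 kJ/min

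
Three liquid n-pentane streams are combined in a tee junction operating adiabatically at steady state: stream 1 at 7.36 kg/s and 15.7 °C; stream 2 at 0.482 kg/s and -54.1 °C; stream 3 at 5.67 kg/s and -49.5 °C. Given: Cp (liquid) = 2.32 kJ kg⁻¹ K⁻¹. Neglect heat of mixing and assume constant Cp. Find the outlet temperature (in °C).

No heat crosses the boundary, so H_out = H_in.
T_out = Σ ṁᵢCp,ᵢTᵢ / Σ ṁᵢCp,ᵢ
      = -443.56 / 31.348 = -14.15 °C

T_out = -14.1 °C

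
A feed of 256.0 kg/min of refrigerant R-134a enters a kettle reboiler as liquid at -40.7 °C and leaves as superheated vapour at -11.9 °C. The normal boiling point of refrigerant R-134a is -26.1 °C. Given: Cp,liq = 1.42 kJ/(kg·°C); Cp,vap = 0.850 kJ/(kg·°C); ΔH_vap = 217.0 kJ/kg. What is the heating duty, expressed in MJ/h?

liquid -40.7→-26.1 °C: 20.732 kJ/kg
vaporisation at -26.1 °C: 217 kJ/kg
vapour -26.1→-11.9 °C: 12.07 kJ/kg
Δh = 20.732 + 217 + 12.07 = 249.8 kJ/kg
Q = ṁ·Δh = 256.0 kg/min × 249.8 kJ/kg = 63949 kJ/min
|Q| = 1065.8 kW = 3837 MJ/h

Q = 3840 MJ/h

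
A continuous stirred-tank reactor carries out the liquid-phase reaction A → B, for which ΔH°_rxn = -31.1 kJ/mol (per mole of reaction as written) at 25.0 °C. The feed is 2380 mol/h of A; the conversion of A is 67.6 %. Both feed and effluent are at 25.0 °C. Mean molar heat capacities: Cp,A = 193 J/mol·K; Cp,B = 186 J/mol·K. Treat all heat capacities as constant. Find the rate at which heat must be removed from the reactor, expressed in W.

Extent of reaction ξ = 0.676 × 2380 = 1608.9 mol/h
Reaction term: ξ·ΔH°_rxn = 1608.9 × -31.1 = -50036 kJ/h
Q = ΔH = -50036 kJ/h = -13.899 kW
Heat removed = 13899 W

Q_out = 13900 W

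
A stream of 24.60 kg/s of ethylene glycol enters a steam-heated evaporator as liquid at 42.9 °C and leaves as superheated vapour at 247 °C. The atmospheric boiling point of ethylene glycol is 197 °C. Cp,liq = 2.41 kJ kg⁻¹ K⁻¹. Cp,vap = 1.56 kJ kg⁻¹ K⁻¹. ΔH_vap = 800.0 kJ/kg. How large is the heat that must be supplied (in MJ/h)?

Q = 111000 MJ/h

liquid 42.9→197 °C: 371.38 kJ/kg
vaporisation at 197 °C: 800 kJ/kg
vapour 197→247 °C: 78 kJ/kg
Δh = 371.38 + 800 + 78 = 1249.4 kJ/kg
Q = ṁ·Δh = 24.60 kg/s × 1249.4 kJ/kg = 30735 kJ/s
|Q| = 30735 kW = 110650 MJ/h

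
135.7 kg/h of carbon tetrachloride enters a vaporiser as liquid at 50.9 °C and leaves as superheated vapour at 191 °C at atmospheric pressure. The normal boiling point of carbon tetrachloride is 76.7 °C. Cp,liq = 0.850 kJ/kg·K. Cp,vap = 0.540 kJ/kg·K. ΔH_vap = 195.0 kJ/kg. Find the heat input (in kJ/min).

liquid 50.9→76.7 °C: 21.93 kJ/kg
vaporisation at 76.7 °C: 195 kJ/kg
vapour 76.7→191 °C: 61.722 kJ/kg
Δh = 21.93 + 195 + 61.722 = 278.65 kJ/kg
Q = ṁ·Δh = 135.7 kg/h × 278.65 kJ/kg = 37813 kJ/h
|Q| = 10.504 kW = 630.22 kJ/min

Q = 630 kJ/min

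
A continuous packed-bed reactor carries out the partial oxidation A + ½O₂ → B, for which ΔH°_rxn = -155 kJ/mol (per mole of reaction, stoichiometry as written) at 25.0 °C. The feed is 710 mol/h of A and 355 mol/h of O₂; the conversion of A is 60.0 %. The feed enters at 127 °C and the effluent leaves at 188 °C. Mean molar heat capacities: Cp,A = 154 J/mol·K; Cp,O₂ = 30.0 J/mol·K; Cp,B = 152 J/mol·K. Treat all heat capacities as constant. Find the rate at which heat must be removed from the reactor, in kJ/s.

Q_out = 16.6 kJ/s

Extent of reaction ξ = 0.600 × 710 = 426 mol/h
Reaction term: ξ·ΔH°_rxn = 426 × -155 = -66030 kJ/h
Sensible, feed 127→25 °C: -12239 kJ/h
Outlet flows (mol/h): A 284, O₂ 142, B 426
Sensible, products 25→188 °C: 18378 kJ/h
Q = ΔH = -59891 kJ/h = -16.636 kW
Heat removed = 16.636 kJ/s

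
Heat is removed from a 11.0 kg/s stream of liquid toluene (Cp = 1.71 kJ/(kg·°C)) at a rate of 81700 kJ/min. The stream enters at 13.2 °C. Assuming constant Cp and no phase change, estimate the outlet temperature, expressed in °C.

T_out = -59.2 °C

Q = 81700 kJ/min = 1361.7 kJ/s
ΔT = Q/(ṁ·Cp) = 1361.7/(11.0×1.71) = 72.391 K
T_out = 13.2 − 72.391 = -59.191 °C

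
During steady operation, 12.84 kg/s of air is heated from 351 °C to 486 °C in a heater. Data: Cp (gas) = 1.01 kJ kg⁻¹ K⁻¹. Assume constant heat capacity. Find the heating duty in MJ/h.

Q = 6300 MJ/h

Q = ṁ·Cp·ΔT = 12.84 × 1.01 × (486 − 351) = 1750.7 kJ/s
Heating duty = 6302.6 MJ/h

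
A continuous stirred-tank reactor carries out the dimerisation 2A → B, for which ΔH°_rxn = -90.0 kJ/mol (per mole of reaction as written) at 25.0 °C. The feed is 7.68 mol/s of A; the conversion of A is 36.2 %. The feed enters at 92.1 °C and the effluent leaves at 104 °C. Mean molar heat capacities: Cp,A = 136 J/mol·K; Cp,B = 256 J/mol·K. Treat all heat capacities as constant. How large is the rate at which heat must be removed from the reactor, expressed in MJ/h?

Extent of reaction ξ = 0.362 × 7.68 / 2 = 1.3901 mol/s
Reaction term: ξ·ΔH°_rxn = 1.3901 × -90.0 = -125.11 kJ/s
Sensible, feed 92.1→25 °C: -70.085 kJ/s
Outlet flows (mol/s): A 4.8998, B 1.3901
Sensible, products 25→104 °C: 80.757 kJ/s
Q = ΔH = -114.43 kJ/s = -114.43 kW
Heat removed = 411.97 MJ/h

Q_out = 412 MJ/h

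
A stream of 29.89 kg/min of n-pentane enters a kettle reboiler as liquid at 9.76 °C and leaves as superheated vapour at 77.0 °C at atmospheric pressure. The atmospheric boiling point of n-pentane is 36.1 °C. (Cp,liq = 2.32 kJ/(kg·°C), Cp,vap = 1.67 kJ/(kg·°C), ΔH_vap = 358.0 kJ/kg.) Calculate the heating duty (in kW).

Q = 243 kW

liquid 9.76→36.1 °C: 61.109 kJ/kg
vaporisation at 36.1 °C: 358 kJ/kg
vapour 36.1→77.0 °C: 68.303 kJ/kg
Δh = 61.109 + 358 + 68.303 = 487.41 kJ/kg
Q = ṁ·Δh = 29.89 kg/min × 487.41 kJ/kg = 14569 kJ/min
|Q| = 242.81 kW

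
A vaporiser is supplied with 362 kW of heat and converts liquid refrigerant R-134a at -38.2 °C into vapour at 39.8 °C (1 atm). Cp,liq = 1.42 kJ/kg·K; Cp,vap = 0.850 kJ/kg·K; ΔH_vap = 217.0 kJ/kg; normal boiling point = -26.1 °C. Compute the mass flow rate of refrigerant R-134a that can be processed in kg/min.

Δh = 1.42×(-26.1−-38.2) + 217.0 + 0.850×(39.8−-26.1) = 290.2 kJ/kg
Q = 362 kW = 362 kJ/s = 21720 kJ/min
ṁ = Q/Δh = 21720 / 290.2 = 74.846 kg/min

ṁ = 74.8 kg/min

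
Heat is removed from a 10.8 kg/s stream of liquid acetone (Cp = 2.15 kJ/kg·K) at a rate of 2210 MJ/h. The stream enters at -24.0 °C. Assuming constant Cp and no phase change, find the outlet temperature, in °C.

T_out = -50.4 °C

Q = 2210 MJ/h = 613.89 kJ/s
ΔT = Q/(ṁ·Cp) = 613.89/(10.8×2.15) = 26.438 K
T_out = -24.0 − 26.438 = -50.438 °C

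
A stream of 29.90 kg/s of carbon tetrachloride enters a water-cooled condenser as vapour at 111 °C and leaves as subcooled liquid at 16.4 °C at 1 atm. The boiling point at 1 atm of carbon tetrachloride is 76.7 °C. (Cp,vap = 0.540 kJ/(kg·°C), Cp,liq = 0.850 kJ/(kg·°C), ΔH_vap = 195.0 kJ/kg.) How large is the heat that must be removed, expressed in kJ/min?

Q_c = 475000 kJ/min

vapour 111→76.7 °C: -18.522 kJ/kg
condensation at 76.7 °C: -195 kJ/kg
liquid 76.7→16.4 °C: -51.255 kJ/kg
Δh = -18.522 + -195 + -51.255 = -264.78 kJ/kg
Q = ṁ·Δh = 29.90 kg/s × -264.78 kJ/kg = -7916.8 kJ/s
|Q| = 7916.8 kW = 475010 kJ/min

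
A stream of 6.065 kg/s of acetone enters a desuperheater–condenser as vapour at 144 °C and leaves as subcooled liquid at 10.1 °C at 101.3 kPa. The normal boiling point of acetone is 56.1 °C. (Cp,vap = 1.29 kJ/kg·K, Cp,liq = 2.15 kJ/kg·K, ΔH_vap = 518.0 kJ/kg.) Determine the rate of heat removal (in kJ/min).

Q_c = 266000 kJ/min

vapour 144→56.1 °C: -113.39 kJ/kg
condensation at 56.1 °C: -518 kJ/kg
liquid 56.1→10.1 °C: -98.9 kJ/kg
Δh = -113.39 + -518 + -98.9 = -730.29 kJ/kg
Q = ṁ·Δh = 6.065 kg/s × -730.29 kJ/kg = -4429.2 kJ/s
|Q| = 4429.2 kW = 265750 kJ/min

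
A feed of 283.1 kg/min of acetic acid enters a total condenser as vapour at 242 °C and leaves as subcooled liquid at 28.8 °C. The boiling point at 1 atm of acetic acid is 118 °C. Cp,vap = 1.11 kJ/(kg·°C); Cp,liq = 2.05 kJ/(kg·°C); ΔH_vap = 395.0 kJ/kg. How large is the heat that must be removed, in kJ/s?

vapour 242→118 °C: -137.64 kJ/kg
condensation at 118 °C: -395 kJ/kg
liquid 118→28.8 °C: -182.86 kJ/kg
Δh = -137.64 + -395 + -182.86 = -715.5 kJ/kg
Q = ṁ·Δh = 283.1 kg/min × -715.5 kJ/kg = -202560 kJ/min
|Q| = 3376 kW

Q_c = 3380 kJ/s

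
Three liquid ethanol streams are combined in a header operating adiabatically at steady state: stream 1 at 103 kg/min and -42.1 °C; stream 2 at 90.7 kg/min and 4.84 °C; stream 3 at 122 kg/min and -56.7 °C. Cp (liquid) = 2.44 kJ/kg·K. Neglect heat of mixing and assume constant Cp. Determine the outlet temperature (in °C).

Adiabatic, steady state ⇒ Σ ṁᵢCp,ᵢ(T_out − Tᵢ) = 0
T_out = Σ ṁᵢCp,ᵢTᵢ / Σ ṁᵢCp,ᵢ
      = -26388 / 770.31 = -34.256 °C

T_out = -34.3 °C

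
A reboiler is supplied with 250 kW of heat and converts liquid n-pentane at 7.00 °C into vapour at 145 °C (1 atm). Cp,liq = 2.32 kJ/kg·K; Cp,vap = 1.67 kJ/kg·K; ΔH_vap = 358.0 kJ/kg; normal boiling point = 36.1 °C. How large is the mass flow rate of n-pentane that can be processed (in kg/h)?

ṁ = 1480 kg/h

Δh = 2.32×(36.1−7.00) + 358.0 + 1.67×(145−36.1) = 607.38 kJ/kg
Q = 250 kW = 250 kJ/s = 900000 kJ/h
ṁ = Q/Δh = 900000 / 607.38 = 1481.8 kg/h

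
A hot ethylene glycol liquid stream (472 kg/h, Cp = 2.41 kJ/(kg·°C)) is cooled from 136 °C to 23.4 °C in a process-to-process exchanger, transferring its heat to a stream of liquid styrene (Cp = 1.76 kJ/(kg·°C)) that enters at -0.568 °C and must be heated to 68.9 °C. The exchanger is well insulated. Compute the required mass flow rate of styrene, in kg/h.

ṁ_c = 1050 kg/h

Heat released by hot stream: Q = 472 × 2.41 × (136 − 23.4) = 128080 kJ/h
Energy balance on cold side (adiabatic exchanger): Q = ṁ_c·Cp_c·(T_c,out − T_c,in)
ṁ_c = 128080 / [1.76 × (68.9 − -0.568)] = 1047.6 kg/h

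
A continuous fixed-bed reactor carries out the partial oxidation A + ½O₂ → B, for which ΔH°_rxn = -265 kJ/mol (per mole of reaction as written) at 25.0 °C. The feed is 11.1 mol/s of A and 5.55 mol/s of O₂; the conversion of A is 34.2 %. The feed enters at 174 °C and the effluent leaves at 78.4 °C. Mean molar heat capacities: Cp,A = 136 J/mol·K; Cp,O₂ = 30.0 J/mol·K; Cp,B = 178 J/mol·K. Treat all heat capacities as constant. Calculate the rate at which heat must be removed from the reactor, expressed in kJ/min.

Extent of reaction ξ = 0.342 × 11.1 = 3.7962 mol/s
Reaction term: ξ·ΔH°_rxn = 3.7962 × -265 = -1006 kJ/s
Sensible, feed 174→25 °C: -249.74 kJ/s
Outlet flows (mol/s): A 7.3038, O₂ 3.6519, B 3.7962
Sensible, products 25→78.4 °C: 94.977 kJ/s
Q = ΔH = -1160.8 kJ/s = -1160.8 kW
Heat removed = 69645 kJ/min

Q_out = 69600 kJ/min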